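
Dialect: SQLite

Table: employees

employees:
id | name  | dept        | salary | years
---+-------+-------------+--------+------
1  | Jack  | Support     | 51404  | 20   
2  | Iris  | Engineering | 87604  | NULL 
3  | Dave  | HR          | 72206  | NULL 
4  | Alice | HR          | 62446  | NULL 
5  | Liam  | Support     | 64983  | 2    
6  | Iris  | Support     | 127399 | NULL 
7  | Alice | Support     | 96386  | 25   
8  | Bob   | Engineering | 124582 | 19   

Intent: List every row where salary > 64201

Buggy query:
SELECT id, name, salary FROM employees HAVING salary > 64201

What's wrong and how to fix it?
Bug: HAVING filters the output of aggregation, but this query has no GROUP BY and no aggregate functions, so SQLite rejects it (HAVING clause on a non-aggregate query); the condition here is per row

Fix: Use WHERE for row-level filtering

Corrected query:
SELECT id, name, salary FROM employees WHERE salary > 64201

Result:
id | name  | salary
---+-------+-------
2  | Iris  | 87604 
3  | Dave  | 72206 
5  | Liam  | 64983 
6  | Iris  | 127399
7  | Alice | 96386 
8  | Bob   | 124582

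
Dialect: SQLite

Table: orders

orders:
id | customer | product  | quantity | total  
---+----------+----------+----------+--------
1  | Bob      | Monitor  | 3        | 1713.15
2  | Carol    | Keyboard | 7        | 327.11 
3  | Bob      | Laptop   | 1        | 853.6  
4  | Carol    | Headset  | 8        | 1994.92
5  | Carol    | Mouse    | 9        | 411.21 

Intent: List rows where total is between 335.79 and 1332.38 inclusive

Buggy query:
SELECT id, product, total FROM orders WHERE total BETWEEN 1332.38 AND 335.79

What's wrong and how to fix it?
Bug: BETWEEN expects the lower bound first; with 1332.38 AND 335.79 the range is empty

Fix: Write BETWEEN 335.79 AND 1332.38

Corrected query:
SELECT id, product, total FROM orders WHERE total BETWEEN 335.79 AND 1332.38

Result:
id | product | total 
---+---------+-------
3  | Laptop  | 853.6 
5  | Mouse   | 411.21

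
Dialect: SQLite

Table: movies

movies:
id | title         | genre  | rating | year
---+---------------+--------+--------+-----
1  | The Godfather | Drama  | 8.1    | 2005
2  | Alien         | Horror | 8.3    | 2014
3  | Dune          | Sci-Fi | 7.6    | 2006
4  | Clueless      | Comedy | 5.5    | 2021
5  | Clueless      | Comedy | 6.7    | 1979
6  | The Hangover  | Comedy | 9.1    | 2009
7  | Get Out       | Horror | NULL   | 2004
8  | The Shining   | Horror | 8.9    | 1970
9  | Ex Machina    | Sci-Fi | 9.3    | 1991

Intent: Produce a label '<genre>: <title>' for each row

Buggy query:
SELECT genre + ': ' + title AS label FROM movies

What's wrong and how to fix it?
Bug: SQLite uses || for string concatenation; + coerces text to numbers (yielding 0)

Fix: Use the || operator for string concatenation

Corrected query:
SELECT genre || ': ' || title AS label FROM movies

Result:
label               
--------------------
Drama: The Godfather
Horror: Alien       
Sci-Fi: Dune        
Comedy: Clueless    
Comedy: Clueless    
Comedy: The Hangover
Horror: Get Out     
Horror: The Shining 
Sci-Fi: Ex Machina  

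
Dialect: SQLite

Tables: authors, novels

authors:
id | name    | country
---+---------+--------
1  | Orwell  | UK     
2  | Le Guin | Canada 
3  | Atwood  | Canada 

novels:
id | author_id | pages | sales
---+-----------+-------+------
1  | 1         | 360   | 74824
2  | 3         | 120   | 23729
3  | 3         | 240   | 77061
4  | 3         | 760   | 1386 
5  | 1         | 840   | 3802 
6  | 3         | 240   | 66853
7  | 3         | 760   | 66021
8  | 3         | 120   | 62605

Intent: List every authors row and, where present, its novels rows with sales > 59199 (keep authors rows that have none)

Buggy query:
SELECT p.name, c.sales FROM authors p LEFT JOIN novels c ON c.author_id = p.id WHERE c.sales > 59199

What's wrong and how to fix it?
Bug: Filtering c.sales in WHERE discards the NULL rows produced by LEFT JOIN, turning it into an inner join

Fix: Put 'c.sales > 59199' in the JOIN's ON clause instead of WHERE

Corrected query:
SELECT p.name, c.sales FROM authors p LEFT JOIN novels c ON c.author_id = p.id AND c.sales > 59199

Result:
name    | sales
--------+------
Orwell  | 74824
Le Guin | NULL 
Atwood  | 62605
Atwood  | 66021
Atwood  | 66853
Atwood  | 77061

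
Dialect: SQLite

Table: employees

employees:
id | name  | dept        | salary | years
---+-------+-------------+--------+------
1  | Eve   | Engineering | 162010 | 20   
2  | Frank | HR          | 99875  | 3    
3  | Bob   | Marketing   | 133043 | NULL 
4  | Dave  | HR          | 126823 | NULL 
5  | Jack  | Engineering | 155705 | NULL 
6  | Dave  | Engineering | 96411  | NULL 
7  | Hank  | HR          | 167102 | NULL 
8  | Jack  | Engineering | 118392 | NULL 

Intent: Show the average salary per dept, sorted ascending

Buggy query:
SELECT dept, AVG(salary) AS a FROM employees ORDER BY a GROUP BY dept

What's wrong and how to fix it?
Bug: ORDER BY appears before GROUP BY; SQL clause order requires GROUP BY first

Fix: Move ORDER BY to the end, after GROUP BY

Corrected query:
SELECT dept, AVG(salary) AS a FROM employees GROUP BY dept ORDER BY a

Result:
dept        | a            
------------+--------------
HR          | 131266.666667
Marketing   | 133043       
Engineering | 133129.5     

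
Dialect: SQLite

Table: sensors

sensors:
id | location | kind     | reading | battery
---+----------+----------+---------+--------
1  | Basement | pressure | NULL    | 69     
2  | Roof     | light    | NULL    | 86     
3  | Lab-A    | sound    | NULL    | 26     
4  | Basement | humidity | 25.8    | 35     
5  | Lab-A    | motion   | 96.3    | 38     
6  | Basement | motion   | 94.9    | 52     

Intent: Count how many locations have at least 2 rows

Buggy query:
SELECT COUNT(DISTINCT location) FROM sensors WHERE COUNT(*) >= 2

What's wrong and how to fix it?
Bug: WHERE filters individual rows, not groups, so a group-level COUNT is invalid there

Fix: Group first with HAVING COUNT(*) >= 2, then COUNT the resulting groups

Corrected query:
SELECT COUNT(*) FROM (SELECT location FROM sensors GROUP BY location HAVING COUNT(*) >= 2)

Result:
COUNT(*)
--------
2       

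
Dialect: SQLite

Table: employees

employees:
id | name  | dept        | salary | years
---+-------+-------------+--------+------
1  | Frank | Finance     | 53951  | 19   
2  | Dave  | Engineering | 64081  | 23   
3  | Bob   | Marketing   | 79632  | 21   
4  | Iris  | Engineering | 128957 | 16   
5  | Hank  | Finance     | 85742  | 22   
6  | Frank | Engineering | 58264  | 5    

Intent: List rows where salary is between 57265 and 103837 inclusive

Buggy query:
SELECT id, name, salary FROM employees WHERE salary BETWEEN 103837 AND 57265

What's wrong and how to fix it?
Bug: The bounds are reversed; BETWEEN a AND b requires a <= b to match anything

Fix: Write BETWEEN 57265 AND 103837

Corrected query:
SELECT id, name, salary FROM employees WHERE salary BETWEEN 57265 AND 103837

Result:
id | name  | salary
---+-------+-------
2  | Dave  | 64081 
3  | Bob   | 79632 
5  | Hank  | 85742 
6  | Frank | 58264 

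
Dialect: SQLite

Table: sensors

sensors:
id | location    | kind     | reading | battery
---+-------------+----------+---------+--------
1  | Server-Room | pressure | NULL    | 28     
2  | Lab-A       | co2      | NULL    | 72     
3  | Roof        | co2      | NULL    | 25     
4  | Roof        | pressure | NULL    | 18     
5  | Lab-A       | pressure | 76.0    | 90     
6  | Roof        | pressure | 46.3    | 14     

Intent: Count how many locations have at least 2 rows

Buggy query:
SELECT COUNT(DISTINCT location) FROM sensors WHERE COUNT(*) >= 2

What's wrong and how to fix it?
Bug: COUNT(*) cannot appear in WHERE; the per-group count doesn't exist yet

Fix: Use a subquery that GROUPs and filters with HAVING, then count its rows

Corrected query:
SELECT COUNT(*) FROM (SELECT location FROM sensors GROUP BY location HAVING COUNT(*) >= 2)

Result:
COUNT(*)
--------
2       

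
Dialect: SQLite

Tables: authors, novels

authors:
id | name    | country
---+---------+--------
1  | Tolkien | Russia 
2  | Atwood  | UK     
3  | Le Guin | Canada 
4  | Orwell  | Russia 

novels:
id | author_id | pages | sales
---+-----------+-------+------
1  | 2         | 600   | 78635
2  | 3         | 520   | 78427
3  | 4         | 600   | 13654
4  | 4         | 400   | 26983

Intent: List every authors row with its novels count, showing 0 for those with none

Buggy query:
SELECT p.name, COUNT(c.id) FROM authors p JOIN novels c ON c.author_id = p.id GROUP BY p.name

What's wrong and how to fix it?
Bug: An inner join excludes parents with zero children

Fix: Switch to LEFT JOIN to retain unmatched parent rows

Corrected query:
SELECT p.name, COUNT(c.id) FROM authors p LEFT JOIN novels c ON c.author_id = p.id GROUP BY p.name

Result:
name    | COUNT(c.id)
--------+------------
Atwood  | 1          
Le Guin | 1          
Orwell  | 2          
Tolkien | 0          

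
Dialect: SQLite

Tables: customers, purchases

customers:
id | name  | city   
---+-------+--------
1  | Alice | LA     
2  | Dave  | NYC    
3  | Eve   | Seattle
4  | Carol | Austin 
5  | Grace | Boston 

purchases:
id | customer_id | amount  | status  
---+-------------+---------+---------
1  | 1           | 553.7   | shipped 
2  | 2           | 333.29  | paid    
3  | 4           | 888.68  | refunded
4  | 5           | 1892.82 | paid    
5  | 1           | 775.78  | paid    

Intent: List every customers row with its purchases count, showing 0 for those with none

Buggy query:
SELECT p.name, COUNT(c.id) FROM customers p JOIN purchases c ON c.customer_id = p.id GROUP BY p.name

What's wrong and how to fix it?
Bug: INNER JOIN drops customers rows that have no matching purchases rows

Fix: Switch to LEFT JOIN to retain unmatched parent rows

Corrected query:
SELECT p.name, COUNT(c.id) FROM customers p LEFT JOIN purchases c ON c.customer_id = p.id GROUP BY p.name

Result:
name  | COUNT(c.id)
------+------------
Alice | 2          
Carol | 1          
Dave  | 1          
Eve   | 0          
Grace | 1          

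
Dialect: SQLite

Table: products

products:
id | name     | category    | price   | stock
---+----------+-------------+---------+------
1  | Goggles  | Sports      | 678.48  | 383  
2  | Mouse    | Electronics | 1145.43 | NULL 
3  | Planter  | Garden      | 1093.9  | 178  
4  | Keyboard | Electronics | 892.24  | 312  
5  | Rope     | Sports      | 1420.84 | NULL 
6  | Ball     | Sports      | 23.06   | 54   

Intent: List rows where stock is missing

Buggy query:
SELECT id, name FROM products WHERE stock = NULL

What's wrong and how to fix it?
Bug: '= NULL' is always unknown in SQL three-valued logic, so no rows match

Fix: Use IS NULL to test for NULL

Corrected query:
SELECT id, name FROM products WHERE stock IS NULL

Result:
id | name 
---+------
2  | Mouse
5  | Rope 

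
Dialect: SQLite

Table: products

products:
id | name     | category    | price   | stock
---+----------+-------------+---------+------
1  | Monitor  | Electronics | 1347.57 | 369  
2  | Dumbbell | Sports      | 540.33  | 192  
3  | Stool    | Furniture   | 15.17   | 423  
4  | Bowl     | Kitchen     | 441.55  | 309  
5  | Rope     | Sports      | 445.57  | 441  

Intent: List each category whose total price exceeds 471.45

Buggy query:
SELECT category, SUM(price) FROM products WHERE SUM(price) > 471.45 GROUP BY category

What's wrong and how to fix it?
Bug: WHERE runs before GROUP BY, so aggregates aren't available there

Fix: Move the aggregate condition to a HAVING clause

Corrected query:
SELECT category, SUM(price) FROM products GROUP BY category HAVING SUM(price) > 471.45

Result:
category    | SUM(price)
------------+-----------
Electronics | 1347.57   
Sports      | 985.9     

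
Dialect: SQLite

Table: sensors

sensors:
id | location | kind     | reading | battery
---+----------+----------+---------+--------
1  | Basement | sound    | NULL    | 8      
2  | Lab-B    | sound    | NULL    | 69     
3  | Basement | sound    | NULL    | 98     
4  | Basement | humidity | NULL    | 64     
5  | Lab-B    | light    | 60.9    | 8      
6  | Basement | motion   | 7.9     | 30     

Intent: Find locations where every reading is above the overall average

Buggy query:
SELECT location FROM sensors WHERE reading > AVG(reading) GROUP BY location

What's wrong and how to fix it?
Bug: AVG() is an aggregate; it can't sit directly in WHERE

Fix: Compute the overall average in a scalar subquery and compare each group's MIN against it in HAVING

Corrected query:
SELECT location FROM sensors GROUP BY location HAVING MIN(reading) > (SELECT AVG(reading) FROM sensors)

Result:
location
--------
Lab-B   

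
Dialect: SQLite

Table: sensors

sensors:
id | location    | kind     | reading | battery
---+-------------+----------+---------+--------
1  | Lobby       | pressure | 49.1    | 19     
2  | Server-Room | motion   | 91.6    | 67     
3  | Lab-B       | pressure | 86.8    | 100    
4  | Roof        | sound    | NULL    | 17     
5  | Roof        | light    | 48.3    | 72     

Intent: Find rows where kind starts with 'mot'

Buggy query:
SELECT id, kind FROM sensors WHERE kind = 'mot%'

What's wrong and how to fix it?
Bug: '=' compares the literal string including the % character; pattern matching needs LIKE

Fix: Use LIKE for wildcard pattern matching

Corrected query:
SELECT id, kind FROM sensors WHERE kind LIKE 'mot%'

Result:
id | kind  
---+-------
2  | motion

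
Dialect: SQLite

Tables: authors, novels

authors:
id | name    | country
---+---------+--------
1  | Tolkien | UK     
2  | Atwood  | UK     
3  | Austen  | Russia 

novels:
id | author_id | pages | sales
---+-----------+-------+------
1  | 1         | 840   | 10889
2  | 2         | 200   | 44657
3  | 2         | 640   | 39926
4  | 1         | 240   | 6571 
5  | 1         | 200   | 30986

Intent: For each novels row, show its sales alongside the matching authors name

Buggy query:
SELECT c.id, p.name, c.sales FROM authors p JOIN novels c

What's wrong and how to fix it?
Bug: JOIN with no ON clause produces a cartesian product; every novels row pairs with every authors row

Fix: Specify the join condition linking the foreign key to the parent id

Corrected query:
SELECT c.id, p.name, c.sales FROM authors p JOIN novels c ON c.author_id = p.id

Result:
id | name    | sales
---+---------+------
1  | Tolkien | 10889
2  | Atwood  | 44657
3  | Atwood  | 39926
4  | Tolkien | 6571 
5  | Tolkien | 30986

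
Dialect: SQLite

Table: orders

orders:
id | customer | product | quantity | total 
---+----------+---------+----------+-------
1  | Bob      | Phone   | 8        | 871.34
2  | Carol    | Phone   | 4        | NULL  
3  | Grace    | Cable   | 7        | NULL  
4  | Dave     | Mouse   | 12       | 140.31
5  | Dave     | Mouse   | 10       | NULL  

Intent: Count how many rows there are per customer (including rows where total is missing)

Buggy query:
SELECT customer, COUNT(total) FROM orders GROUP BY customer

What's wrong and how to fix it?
Bug: COUNT(column) counts non-NULL values only; rows with NULL total aren't counted

Fix: Replace COUNT(total) with COUNT(*)

Corrected query:
SELECT customer, COUNT(*) FROM orders GROUP BY customer

Result:
customer | COUNT(*)
---------+---------
Bob      | 1       
Carol    | 1       
Dave     | 2       
Grace    | 1       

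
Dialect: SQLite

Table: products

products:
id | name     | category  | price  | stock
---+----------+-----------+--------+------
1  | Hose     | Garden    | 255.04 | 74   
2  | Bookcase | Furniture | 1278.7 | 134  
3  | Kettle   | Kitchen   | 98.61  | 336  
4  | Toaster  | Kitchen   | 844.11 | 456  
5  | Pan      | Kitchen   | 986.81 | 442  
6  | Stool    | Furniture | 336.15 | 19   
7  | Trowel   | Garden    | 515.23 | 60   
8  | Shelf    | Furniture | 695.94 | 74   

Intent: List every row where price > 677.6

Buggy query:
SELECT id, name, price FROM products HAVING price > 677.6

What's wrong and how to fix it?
Bug: This is a non-aggregate query (no GROUP BY, no aggregates), so in SQLite the HAVING clause is invalid here; a row-level condition belongs in WHERE

Fix: Use WHERE for row-level filtering

Corrected query:
SELECT id, name, price FROM products WHERE price > 677.6

Result:
id | name     | price 
---+----------+-------
2  | Bookcase | 1278.7
4  | Toaster  | 844.11
5  | Pan      | 986.81
8  | Shelf    | 695.94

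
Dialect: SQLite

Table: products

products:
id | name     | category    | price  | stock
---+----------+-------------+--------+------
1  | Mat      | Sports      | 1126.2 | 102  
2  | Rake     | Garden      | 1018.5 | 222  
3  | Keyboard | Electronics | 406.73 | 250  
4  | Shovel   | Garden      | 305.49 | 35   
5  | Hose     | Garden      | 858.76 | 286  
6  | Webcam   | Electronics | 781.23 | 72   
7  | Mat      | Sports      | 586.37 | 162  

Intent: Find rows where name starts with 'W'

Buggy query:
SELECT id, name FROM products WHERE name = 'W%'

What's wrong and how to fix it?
Bug: Wildcards only work with LIKE; '=' treats '%' as a literal character

Fix: Use LIKE for wildcard pattern matching

Corrected query:
SELECT id, name FROM products WHERE name LIKE 'W%'

Result:
id | name  
---+-------
6  | Webcam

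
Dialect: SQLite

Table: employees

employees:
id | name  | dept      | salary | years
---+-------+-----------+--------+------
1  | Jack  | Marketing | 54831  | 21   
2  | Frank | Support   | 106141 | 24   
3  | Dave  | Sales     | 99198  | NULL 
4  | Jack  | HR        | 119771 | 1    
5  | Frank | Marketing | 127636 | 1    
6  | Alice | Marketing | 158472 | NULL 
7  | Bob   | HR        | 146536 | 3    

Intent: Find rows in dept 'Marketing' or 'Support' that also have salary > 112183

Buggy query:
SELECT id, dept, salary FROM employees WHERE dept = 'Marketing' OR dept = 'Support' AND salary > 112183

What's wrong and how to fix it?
Bug: Without parentheses, AND is evaluated before OR, so the salary filter only applies to the 'Support' branch

Fix: Group the OR with parentheses (or use IN), then AND the threshold

Corrected query:
SELECT id, dept, salary FROM employees WHERE (dept = 'Marketing' OR dept = 'Support') AND salary > 112183

Result:
id | dept      | salary
---+-----------+-------
5  | Marketing | 127636
6  | Marketing | 158472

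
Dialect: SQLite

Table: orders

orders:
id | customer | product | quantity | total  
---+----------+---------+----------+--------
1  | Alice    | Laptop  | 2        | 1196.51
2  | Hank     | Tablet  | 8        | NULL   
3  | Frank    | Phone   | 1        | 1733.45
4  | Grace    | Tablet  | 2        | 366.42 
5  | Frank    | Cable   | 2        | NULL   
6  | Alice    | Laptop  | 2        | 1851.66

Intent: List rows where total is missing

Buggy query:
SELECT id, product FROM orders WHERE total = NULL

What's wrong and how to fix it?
Bug: '= NULL' is always unknown in SQL three-valued logic, so no rows match

Fix: Use IS NULL to test for NULL

Corrected query:
SELECT id, product FROM orders WHERE total IS NULL

Result:
id | product
---+--------
2  | Tablet 
5  | Cable  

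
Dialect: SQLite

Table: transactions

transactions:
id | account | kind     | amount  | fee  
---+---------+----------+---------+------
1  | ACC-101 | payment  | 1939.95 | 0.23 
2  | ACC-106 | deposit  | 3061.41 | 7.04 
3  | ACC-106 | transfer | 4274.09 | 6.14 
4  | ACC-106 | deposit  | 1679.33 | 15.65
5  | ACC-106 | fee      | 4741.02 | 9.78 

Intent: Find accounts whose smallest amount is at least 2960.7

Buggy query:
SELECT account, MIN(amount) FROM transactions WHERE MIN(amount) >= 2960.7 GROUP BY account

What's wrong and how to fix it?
Bug: Aggregates like MIN are computed per group after WHERE runs

Fix: Replace WHERE with HAVING after the GROUP BY

Corrected query:
SELECT account, MIN(amount) FROM transactions GROUP BY account HAVING MIN(amount) >= 2960.7

Result:
(no rows)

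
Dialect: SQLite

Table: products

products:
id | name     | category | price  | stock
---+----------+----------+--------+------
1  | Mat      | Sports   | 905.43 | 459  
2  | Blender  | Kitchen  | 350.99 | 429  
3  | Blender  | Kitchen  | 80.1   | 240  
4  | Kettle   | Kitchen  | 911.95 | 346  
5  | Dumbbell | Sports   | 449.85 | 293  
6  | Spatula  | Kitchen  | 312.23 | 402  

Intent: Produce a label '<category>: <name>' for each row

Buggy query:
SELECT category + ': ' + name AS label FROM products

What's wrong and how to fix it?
Bug: SQLite uses || for string concatenation; + coerces text to numbers (yielding 0)

Fix: Replace + with || to concatenate text

Corrected query:
SELECT category || ': ' || name AS label FROM products

Result:
label           
----------------
Sports: Mat     
Kitchen: Blender
Kitchen: Blender
Kitchen: Kettle 
Sports: Dumbbell
Kitchen: Spatula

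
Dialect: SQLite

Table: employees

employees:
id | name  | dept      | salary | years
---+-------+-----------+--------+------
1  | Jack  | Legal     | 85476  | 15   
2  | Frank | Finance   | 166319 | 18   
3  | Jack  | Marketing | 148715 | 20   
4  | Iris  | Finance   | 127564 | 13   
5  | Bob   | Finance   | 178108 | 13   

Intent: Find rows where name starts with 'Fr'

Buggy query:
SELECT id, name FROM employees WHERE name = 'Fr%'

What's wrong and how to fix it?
Bug: '=' compares the literal string including the % character; pattern matching needs LIKE

Fix: Replace '=' with LIKE so 'Fr%' is treated as a pattern

Corrected query:
SELECT id, name FROM employees WHERE name LIKE 'Fr%'

Result:
id | name 
---+------
2  | Frank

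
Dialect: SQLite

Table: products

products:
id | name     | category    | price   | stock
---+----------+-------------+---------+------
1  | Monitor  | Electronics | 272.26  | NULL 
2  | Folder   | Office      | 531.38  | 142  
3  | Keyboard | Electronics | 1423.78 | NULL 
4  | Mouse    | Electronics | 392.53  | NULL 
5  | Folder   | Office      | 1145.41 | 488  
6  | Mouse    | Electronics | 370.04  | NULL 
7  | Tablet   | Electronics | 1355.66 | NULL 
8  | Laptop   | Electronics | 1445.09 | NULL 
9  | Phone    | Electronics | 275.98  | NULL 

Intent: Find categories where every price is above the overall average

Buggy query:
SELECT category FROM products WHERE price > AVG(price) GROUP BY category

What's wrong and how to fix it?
Bug: AVG() is an aggregate; it can't sit directly in WHERE

Fix: Use a subquery for AVG and a HAVING MIN(...) filter so the condition holds for every row in the group

Corrected query:
SELECT category FROM products GROUP BY category HAVING MIN(price) > (SELECT AVG(price) FROM products)

Result:
(no rows)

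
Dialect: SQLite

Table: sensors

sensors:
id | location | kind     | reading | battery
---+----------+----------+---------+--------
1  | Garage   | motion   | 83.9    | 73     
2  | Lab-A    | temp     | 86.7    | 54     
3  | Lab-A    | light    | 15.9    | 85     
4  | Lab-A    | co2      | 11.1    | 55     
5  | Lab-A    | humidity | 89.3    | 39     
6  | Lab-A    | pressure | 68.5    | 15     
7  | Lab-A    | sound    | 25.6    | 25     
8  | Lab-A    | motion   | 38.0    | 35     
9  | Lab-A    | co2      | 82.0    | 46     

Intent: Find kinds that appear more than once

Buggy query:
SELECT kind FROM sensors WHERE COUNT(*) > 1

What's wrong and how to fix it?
Bug: WHERE can't reference COUNT(*); aggregates are computed after WHERE

Fix: Group first, then use HAVING for the count condition

Corrected query:
SELECT kind FROM sensors GROUP BY kind HAVING COUNT(*) > 1

Result:
kind  
------
co2   
motion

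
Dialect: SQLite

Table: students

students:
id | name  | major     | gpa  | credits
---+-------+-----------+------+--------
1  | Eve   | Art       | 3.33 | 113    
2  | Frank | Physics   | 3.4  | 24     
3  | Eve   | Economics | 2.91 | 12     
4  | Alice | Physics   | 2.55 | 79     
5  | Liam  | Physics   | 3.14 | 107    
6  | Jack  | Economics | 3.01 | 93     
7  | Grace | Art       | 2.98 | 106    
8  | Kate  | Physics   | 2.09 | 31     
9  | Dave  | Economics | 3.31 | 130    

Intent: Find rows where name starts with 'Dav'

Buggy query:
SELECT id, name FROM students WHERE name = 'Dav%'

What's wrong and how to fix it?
Bug: Wildcards only work with LIKE; '=' treats '%' as a literal character

Fix: Replace '=' with LIKE so 'Dav%' is treated as a pattern

Corrected query:
SELECT id, name FROM students WHERE name LIKE 'Dav%'

Result:
id | name
---+-----
9  | Dave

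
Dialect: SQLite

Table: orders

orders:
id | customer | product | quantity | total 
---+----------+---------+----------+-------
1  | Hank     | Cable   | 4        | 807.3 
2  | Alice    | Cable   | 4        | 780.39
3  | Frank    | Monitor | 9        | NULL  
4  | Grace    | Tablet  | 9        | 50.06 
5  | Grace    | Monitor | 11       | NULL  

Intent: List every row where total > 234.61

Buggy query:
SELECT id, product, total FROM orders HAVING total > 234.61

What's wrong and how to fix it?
Bug: This is a non-aggregate query (no GROUP BY, no aggregates), so in SQLite the HAVING clause is invalid here; a row-level condition belongs in WHERE

Fix: Replace HAVING with WHERE since the condition applies to individual rows

Corrected query:
SELECT id, product, total FROM orders WHERE total > 234.61

Result:
id | product | total 
---+---------+-------
1  | Cable   | 807.3 
2  | Cable   | 780.39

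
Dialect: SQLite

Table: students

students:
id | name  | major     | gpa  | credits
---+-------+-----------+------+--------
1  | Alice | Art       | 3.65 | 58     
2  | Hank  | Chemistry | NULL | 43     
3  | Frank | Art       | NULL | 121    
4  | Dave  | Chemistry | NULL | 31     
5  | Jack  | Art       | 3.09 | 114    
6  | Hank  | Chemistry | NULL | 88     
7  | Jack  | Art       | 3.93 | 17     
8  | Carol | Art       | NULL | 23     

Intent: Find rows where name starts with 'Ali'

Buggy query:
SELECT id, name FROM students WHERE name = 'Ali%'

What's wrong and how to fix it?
Bug: Wildcards only work with LIKE; '=' treats '%' as a literal character

Fix: Use LIKE for wildcard pattern matching

Corrected query:
SELECT id, name FROM students WHERE name LIKE 'Ali%'

Result:
id | name 
---+------
1  | Alice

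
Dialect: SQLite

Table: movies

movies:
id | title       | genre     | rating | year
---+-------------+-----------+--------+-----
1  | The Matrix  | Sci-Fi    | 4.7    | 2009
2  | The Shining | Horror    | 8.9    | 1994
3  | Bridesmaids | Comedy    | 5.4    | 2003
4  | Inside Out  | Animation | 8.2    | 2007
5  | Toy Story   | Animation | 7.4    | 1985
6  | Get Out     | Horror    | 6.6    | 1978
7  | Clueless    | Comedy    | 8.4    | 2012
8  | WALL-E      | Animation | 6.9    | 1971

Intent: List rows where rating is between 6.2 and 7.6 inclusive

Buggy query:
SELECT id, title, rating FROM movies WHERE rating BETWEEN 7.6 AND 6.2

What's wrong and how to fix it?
Bug: BETWEEN expects the lower bound first; with 7.6 AND 6.2 the range is empty

Fix: Write BETWEEN 6.2 AND 7.6

Corrected query:
SELECT id, title, rating FROM movies WHERE rating BETWEEN 6.2 AND 7.6

Result:
id | title     | rating
---+-----------+-------
5  | Toy Story | 7.4   
6  | Get Out   | 6.6   
8  | WALL-E    | 6.9   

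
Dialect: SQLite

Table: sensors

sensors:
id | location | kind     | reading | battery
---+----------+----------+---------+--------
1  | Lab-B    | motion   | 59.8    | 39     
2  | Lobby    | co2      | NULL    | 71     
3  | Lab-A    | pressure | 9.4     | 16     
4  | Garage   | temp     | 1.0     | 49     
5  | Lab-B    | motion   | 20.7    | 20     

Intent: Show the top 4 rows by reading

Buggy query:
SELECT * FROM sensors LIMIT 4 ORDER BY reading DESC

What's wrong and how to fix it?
Bug: LIMIT must come after ORDER BY

Fix: Sort with ORDER BY, then apply LIMIT

Corrected query:
SELECT * FROM sensors ORDER BY reading DESC LIMIT 4

Result:
id | location | kind     | reading | battery
---+----------+----------+---------+--------
1  | Lab-B    | motion   | 59.8    | 39     
5  | Lab-B    | motion   | 20.7    | 20     
3  | Lab-A    | pressure | 9.4     | 16     
4  | Garage   | temp     | 1       | 49     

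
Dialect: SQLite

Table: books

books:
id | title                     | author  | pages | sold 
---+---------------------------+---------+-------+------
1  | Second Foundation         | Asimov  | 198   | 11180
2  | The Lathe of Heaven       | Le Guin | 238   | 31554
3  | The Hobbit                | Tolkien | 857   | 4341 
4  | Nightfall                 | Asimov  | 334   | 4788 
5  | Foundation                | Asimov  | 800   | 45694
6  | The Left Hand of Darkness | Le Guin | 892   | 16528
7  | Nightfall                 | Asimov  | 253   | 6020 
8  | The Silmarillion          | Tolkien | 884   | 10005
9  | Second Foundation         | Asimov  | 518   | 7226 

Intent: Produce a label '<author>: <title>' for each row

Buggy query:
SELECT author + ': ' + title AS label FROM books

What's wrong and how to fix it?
Bug: '+' is numeric addition; on text columns SQLite converts them to 0 instead of concatenating

Fix: Use the || operator for string concatenation

Corrected query:
SELECT author || ': ' || title AS label FROM books

Result:
label                             
----------------------------------
Asimov: Second Foundation         
Le Guin: The Lathe of Heaven      
Tolkien: The Hobbit               
Asimov: Nightfall                 
Asimov: Foundation                
Le Guin: The Left Hand of Darkness
Asimov: Nightfall                 
Tolkien: The Silmarillion         
Asimov: Second Foundation         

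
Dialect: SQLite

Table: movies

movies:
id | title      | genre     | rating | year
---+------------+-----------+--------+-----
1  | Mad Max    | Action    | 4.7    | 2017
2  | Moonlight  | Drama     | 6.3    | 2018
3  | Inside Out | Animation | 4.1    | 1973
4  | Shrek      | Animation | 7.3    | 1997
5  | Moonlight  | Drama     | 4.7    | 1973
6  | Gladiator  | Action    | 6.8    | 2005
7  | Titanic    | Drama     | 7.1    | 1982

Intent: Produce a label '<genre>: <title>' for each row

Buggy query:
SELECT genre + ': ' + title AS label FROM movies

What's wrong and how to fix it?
Bug: '+' is numeric addition; on text columns SQLite converts them to 0 instead of concatenating

Fix: Use the || operator for string concatenation

Corrected query:
SELECT genre || ': ' || title AS label FROM movies

Result:
label                
---------------------
Action: Mad Max      
Drama: Moonlight     
Animation: Inside Out
Animation: Shrek     
Drama: Moonlight     
Action: Gladiator    
Drama: Titanic       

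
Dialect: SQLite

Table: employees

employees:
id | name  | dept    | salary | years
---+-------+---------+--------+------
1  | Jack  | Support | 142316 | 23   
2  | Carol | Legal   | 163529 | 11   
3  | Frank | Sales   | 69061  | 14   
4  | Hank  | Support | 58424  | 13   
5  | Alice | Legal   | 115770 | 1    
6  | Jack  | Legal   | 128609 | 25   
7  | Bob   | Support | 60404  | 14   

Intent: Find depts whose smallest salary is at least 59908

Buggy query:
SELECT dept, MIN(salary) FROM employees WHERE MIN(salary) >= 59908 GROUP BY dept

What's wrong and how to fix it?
Bug: Aggregates like MIN are computed per group after WHERE runs

Fix: Use HAVING for the per-group MIN condition

Corrected query:
SELECT dept, MIN(salary) FROM employees GROUP BY dept HAVING MIN(salary) >= 59908

Result:
dept  | MIN(salary)
------+------------
Legal | 115770     
Sales | 69061      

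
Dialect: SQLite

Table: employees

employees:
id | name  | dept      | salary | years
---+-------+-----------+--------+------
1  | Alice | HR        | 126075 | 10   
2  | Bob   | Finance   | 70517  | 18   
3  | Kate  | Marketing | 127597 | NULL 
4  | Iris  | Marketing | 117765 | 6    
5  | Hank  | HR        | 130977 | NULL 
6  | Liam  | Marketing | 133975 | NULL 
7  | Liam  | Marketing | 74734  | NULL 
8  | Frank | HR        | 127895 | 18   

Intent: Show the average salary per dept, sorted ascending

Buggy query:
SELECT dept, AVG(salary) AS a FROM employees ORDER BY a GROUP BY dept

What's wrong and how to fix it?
Bug: ORDER BY appears before GROUP BY; SQL clause order requires GROUP BY first

Fix: Reorder: SELECT … FROM … GROUP BY … ORDER BY …

Corrected query:
SELECT dept, AVG(salary) AS a FROM employees GROUP BY dept ORDER BY a

Result:
dept      | a            
----------+--------------
Finance   | 70517        
Marketing | 113517.75    
HR        | 128315.666667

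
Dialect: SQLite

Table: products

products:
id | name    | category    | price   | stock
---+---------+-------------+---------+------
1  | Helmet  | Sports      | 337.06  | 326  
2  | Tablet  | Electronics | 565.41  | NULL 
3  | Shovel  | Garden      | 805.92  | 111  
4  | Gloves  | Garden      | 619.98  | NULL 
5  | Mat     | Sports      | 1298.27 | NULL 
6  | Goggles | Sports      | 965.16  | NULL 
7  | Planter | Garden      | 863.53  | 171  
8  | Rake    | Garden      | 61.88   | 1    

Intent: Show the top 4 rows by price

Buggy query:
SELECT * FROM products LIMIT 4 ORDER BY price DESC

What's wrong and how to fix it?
Bug: ORDER BY cannot follow LIMIT; LIMIT is the final clause

Fix: Sort with ORDER BY, then apply LIMIT

Corrected query:
SELECT * FROM products ORDER BY price DESC LIMIT 4

Result:
id | name    | category | price   | stock
---+---------+----------+---------+------
5  | Mat     | Sports   | 1298.27 | NULL 
6  | Goggles | Sports   | 965.16  | NULL 
7  | Planter | Garden   | 863.53  | 171  
3  | Shovel  | Garden   | 805.92  | 111  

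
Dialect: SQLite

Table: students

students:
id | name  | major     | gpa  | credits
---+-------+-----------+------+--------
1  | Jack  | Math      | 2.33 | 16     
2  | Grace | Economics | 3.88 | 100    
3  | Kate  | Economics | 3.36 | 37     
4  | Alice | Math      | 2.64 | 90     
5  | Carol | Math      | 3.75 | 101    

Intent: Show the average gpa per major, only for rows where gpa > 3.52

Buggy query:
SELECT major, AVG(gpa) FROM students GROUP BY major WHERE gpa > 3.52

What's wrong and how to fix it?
Bug: Row-level WHERE must come before GROUP BY in the clause order

Fix: Move the WHERE clause before GROUP BY

Corrected query:
SELECT major, AVG(gpa) FROM students WHERE gpa > 3.52 GROUP BY major

Result:
major     | AVG(gpa)
----------+---------
Economics | 3.88    
Math      | 3.75    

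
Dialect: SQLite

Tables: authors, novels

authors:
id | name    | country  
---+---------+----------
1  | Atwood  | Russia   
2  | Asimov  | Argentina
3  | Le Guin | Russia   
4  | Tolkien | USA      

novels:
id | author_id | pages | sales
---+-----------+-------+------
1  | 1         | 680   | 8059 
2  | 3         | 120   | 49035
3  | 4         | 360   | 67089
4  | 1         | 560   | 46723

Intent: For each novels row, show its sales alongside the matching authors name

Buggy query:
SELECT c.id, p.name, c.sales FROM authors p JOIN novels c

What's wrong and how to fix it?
Bug: Missing join condition: each novels row is matched to all authors rows instead of just its own

Fix: Specify the join condition linking the foreign key to the parent id

Corrected query:
SELECT c.id, p.name, c.sales FROM authors p JOIN novels c ON c.author_id = p.id

Result:
id | name    | sales
---+---------+------
1  | Atwood  | 8059 
2  | Le Guin | 49035
3  | Tolkien | 67089
4  | Atwood  | 46723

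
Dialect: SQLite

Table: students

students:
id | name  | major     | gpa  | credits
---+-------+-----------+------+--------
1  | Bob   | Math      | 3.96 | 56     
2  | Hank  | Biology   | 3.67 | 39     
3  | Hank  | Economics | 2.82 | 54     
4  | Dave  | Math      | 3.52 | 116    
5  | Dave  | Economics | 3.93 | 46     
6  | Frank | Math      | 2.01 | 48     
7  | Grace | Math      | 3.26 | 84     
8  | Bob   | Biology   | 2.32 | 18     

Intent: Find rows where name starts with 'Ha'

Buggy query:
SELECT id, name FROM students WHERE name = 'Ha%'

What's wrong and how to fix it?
Bug: '=' compares the literal string including the % character; pattern matching needs LIKE

Fix: Replace '=' with LIKE so 'Ha%' is treated as a pattern

Corrected query:
SELECT id, name FROM students WHERE name LIKE 'Ha%'

Result:
id | name
---+-----
2  | Hank
3  | Hank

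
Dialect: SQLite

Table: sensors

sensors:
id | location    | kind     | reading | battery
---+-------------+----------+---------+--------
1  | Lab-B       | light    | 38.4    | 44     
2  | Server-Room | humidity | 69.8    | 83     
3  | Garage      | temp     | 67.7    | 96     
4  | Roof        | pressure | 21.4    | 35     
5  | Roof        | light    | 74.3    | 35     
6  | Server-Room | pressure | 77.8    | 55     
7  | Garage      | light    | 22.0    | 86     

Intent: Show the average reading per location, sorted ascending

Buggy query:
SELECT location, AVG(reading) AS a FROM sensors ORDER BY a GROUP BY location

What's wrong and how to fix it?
Bug: ORDER BY appears before GROUP BY; SQL clause order requires GROUP BY first

Fix: Move ORDER BY to the end, after GROUP BY

Corrected query:
SELECT location, AVG(reading) AS a FROM sensors GROUP BY location ORDER BY a

Result:
location    | a    
------------+------
Lab-B       | 38.4 
Garage      | 44.85
Roof        | 47.85
Server-Room | 73.8 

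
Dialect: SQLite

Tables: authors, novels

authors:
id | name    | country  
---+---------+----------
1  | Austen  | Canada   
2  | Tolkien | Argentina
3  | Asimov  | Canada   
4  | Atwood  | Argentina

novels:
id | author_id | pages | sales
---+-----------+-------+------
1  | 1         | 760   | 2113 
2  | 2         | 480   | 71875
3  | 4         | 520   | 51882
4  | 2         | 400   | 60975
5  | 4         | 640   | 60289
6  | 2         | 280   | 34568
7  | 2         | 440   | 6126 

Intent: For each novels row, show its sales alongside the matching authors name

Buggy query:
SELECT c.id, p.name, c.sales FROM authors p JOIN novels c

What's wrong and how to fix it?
Bug: Missing join condition: each novels row is matched to all authors rows instead of just its own

Fix: Add ON c.author_id = p.id to the JOIN

Corrected query:
SELECT c.id, p.name, c.sales FROM authors p JOIN novels c ON c.author_id = p.id

Result:
id | name    | sales
---+---------+------
1  | Austen  | 2113 
2  | Tolkien | 71875
3  | Atwood  | 51882
4  | Tolkien | 60975
5  | Atwood  | 60289
6  | Tolkien | 34568
7  | Tolkien | 6126 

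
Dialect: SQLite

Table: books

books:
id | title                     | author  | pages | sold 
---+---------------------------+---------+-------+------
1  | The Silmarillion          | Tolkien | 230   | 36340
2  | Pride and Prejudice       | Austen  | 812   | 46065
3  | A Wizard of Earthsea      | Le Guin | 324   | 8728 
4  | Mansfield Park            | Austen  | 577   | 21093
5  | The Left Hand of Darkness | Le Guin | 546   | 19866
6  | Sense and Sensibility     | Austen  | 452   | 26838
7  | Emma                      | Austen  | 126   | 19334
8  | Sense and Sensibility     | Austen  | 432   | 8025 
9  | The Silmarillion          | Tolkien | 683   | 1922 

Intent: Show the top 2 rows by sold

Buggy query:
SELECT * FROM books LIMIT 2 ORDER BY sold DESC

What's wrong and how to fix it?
Bug: LIMIT must come after ORDER BY

Fix: Swap the clauses: ORDER BY first, then LIMIT

Corrected query:
SELECT * FROM books ORDER BY sold DESC LIMIT 2

Result:
id | title               | author  | pages | sold 
---+---------------------+---------+-------+------
2  | Pride and Prejudice | Austen  | 812   | 46065
1  | The Silmarillion    | Tolkien | 230   | 36340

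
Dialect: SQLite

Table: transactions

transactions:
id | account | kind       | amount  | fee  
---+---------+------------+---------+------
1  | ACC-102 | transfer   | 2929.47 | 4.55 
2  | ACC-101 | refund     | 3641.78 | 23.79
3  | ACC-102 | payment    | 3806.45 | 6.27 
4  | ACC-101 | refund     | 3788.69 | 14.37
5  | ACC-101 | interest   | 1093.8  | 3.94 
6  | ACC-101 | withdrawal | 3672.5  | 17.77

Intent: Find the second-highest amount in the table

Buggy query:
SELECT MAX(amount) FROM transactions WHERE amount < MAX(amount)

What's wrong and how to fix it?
Bug: The inner MAX is an aggregate inside WHERE, which is not allowed

Fix: Put the inner MAX in a scalar subquery

Corrected query:
SELECT MAX(amount) FROM transactions WHERE amount < (SELECT MAX(amount) FROM transactions)

Result:
MAX(amount)
-----------
3788.69    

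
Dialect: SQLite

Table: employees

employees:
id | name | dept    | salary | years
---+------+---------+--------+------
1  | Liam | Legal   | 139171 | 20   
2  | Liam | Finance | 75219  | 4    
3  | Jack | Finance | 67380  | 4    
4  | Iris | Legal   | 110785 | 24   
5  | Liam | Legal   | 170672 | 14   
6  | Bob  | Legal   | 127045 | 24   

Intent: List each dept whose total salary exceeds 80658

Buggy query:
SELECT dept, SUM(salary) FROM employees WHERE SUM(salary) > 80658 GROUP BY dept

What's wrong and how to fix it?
Bug: SUM(salary) is an aggregate, but WHERE filters rows before aggregation

Fix: Use HAVING (which filters groups after aggregation) instead of WHERE

Corrected query:
SELECT dept, SUM(salary) FROM employees GROUP BY dept HAVING SUM(salary) > 80658

Result:
dept    | SUM(salary)
--------+------------
Finance | 142599     
Legal   | 547673     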